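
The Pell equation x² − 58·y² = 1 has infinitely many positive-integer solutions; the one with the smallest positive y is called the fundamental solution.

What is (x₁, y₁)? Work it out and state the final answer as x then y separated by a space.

[7; 1,1,1,1,1,1,14] for √58; ℓ=7 ⇒ convergent index 13
step 0: (7, 1)  from 7·(1,0) + (0,1)
step 1: (8, 1)  from 1·(7,1) + (1,0)
step 2: (15, 2)  from 1·(8,1) + (7,1)
…
step 4: (38, 5)  from 1·(23,3) + (15,2)
step 5: (61, 8)  from 1·(38,5) + (23,3)
…
step 7: (1447, 190)  from 14·(99,13) + (61,8)
step 8: (1546, 203)  from 1·(1447,190) + (99,13)
step 9: (2993, 393)  from 1·(1546,203) + (1447,190)
…
step 12: (12071, 1585)  from 1·(7532,989) + (4539,596)
step 13: (19603, 2574)  from 1·(12071,1585) + (7532,989)
(x₁, y₁) = (19603, 2574);  19603² − 58·2574² = 1 ✓

19603 2574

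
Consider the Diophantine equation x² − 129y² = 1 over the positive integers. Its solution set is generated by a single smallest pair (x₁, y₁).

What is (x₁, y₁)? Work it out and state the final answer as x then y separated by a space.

√129 = [11; 2,1,3,1,6,1,3,1,2,22, …], period ℓ=10 (even) → k=9
step 0: (11, 1)  from 11·(1,0) + (0,1)
…
step 2: (34, 3)  from 1·(23,2) + (11,1)
step 3: (125, 11)  from 3·(34,3) + (23,2)
…
step 5: (1079, 95)  from 6·(159,14) + (125,11)
step 6: (1238, 109)  from 1·(1079,95) + (159,14)
…
step 8: (6031, 531)  from 1·(4793,422) + (1238,109)
step 9: (16855, 1484)  from 2·(6031,531) + (4793,422)
(x₁, y₁) = (16855, 1484);  16855² − 129·1484² = 1 ✓

16855 1484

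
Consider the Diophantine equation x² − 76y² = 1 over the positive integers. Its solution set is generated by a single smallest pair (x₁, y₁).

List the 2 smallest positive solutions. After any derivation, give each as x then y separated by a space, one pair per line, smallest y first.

d=76: √d = [8; 1,2,1,1,5,4,5,1,1,2,1,16] (ℓ=12, even), read p_11/q_11
a_0=8:  p_0=8·1+0=8,  q_0=8·0+1=1
…
a_2=2:  p_2=2·9+8=26,  q_2=2·1+1=3
…
a_6=4:  p_6=4·340+61=1421,  q_6=4·39+7=163
…
a_10=2:  p_10=2·16311+8866=41488,  q_10=2·1871+1017=4759
a_11=1:  p_11=1·41488+16311=57799,  q_11=1·4759+1871=6630
→ (57799, 6630).  Check: 57799²=3340724401, 76·6630²=3340724400, difference 1.
k=2:  x_2 = 57799·57799+76·6630·6630 = 6681448801,  y_2 = 57799·6630+6630·57799 = 766414740

57799 6630
6681448801 766414740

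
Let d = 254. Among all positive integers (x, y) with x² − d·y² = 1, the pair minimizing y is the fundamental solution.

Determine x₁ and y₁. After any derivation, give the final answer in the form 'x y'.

255 16

d=254: √d = [15; 1,14,1,30] (ℓ=4, even), read p_3/q_3
step 0: (15, 1)  from 15·(1,0) + (0,1)
…
step 2: (239, 15)  from 14·(16,1) + (15,1)
step 3: (255, 16)  from 1·(239,15) + (16,1)
→ (255, 16).  Check: 255²=65025, 254·16²=65024, difference 1.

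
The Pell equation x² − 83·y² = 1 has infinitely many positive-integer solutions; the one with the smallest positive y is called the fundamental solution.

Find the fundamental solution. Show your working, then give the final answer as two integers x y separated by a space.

82 9

d=83: √d = [9; 9,18] (ℓ=2, even), read p_1/q_1
k=0  a_k=9  p_k/q_k = 9/1
k=1  a_k=9  p_k/q_k = 82/9
(x₁, y₁) = (82, 9);  82² − 83·9² = 1 ✓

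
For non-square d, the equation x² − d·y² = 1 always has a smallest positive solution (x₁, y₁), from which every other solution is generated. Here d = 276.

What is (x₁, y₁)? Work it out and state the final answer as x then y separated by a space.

[16; 1,1,1,1,2,2,2,1,1,1,1,32] for √276; ℓ=12 ⇒ convergent index 11
a_0=16:  p_0=16·1+0=16,  q_0=16·0+1=1
…
a_3=1:  p_3=1·33+17=50,  q_3=1·2+1=3
…
a_5=2:  p_5=2·83+50=216,  q_5=2·5+3=13
…
a_8=1:  p_8=1·1246+515=1761,  q_8=1·75+31=106
a_9=1:  p_9=1·1761+1246=3007,  q_9=1·106+75=181
a_10=1:  p_10=1·3007+1761=4768,  q_10=1·181+106=287
a_11=1:  p_11=1·4768+3007=7775,  q_11=1·287+181=468
→ (7775, 468).  Check: 7775²=60450625, 276·468²=60450624, difference 1.

7775 468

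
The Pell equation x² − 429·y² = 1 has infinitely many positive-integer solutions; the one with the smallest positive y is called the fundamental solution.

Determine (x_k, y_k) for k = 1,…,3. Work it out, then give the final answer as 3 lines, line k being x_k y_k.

1524095 73584
4645731138049 224298012960
14161071197688057215 683702960124468816

[20; 1,2,2,9,1,12,1,9,2,2,1,40] for √429; ℓ=12 ⇒ convergent index 11
i=0: a=20 ⇒ p=20, q=1
…
i=2: a=2 ⇒ p=62, q=3
i=3: a=2 ⇒ p=145, q=7
i=4: a=9 ⇒ p=1367, q=66
i=5: a=1 ⇒ p=1512, q=73
…
i=9: a=2 ⇒ p=438459, q=21169
i=10: a=2 ⇒ p=1085636, q=52415
i=11: a=1 ⇒ p=1524095, q=73584
→ (1524095, 73584).  Check: 1524095²=2322865569025, 429·73584²=2322865569024, difference 1.
(1524095+73584√429)^2 = 4645731138049 + 224298012960√429
(1524095+73584√429)^3 = 14161071197688057215 + 683702960124468816√429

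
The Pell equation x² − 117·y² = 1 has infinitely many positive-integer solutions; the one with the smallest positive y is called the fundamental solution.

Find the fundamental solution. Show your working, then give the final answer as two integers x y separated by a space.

d=117: √d = [10; 1,4,2,4,1,20] (ℓ=6, even), read p_5/q_5
i=0: a=10 ⇒ p=10, q=1
i=1: a=1 ⇒ p=11, q=1
i=2: a=4 ⇒ p=54, q=5
i=3: a=2 ⇒ p=119, q=11
i=4: a=4 ⇒ p=530, q=49
i=5: a=1 ⇒ p=649, q=60
(x₁, y₁) = (649, 60);  649² − 117·60² = 1 ✓

649 60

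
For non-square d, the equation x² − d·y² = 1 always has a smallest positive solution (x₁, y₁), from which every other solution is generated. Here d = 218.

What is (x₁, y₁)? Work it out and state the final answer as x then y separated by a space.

√218 = [14; 1,3,3,1,28, …], period ℓ=5 (odd) → k=9
i=0: a=14 ⇒ p=14, q=1
…
i=2: a=3 ⇒ p=59, q=4
i=3: a=3 ⇒ p=192, q=13
…
i=5: a=28 ⇒ p=7220, q=489
i=6: a=1 ⇒ p=7471, q=506
…
i=8: a=3 ⇒ p=96370, q=6527
i=9: a=1 ⇒ p=126003, q=8534
→ (126003, 8534).  Check: 126003²=15876756009, 218·8534²=15876756008, difference 1.

126003 8534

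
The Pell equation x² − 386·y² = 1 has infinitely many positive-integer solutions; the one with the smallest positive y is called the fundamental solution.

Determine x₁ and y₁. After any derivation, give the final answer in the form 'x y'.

111555 5678

√386 = [19; 1,1,1,4,1,18,1,4,1,1,1,38, …], period ℓ=12 (even) → k=11
step 0: (19, 1)  from 19·(1,0) + (0,1)
…
step 4: (275, 14)  from 4·(59,3) + (39,2)
step 5: (334, 17)  from 1·(275,14) + (59,3)
step 6: (6287, 320)  from 18·(334,17) + (275,14)
step 7: (6621, 337)  from 1·(6287,320) + (334,17)
step 8: (32771, 1668)  from 4·(6621,337) + (6287,320)
…
step 10: (72163, 3673)  from 1·(39392,2005) + (32771,1668)
step 11: (111555, 5678)  from 1·(72163,3673) + (39392,2005)
→ (111555, 5678).  Check: 111555²=12444518025, 386·5678²=12444518024, difference 1.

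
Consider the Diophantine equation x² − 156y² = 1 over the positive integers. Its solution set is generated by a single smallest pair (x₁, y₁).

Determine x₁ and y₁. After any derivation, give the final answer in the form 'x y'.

d=156: √d = [12; 2,24] (ℓ=2, even), read p_1/q_1
step 0: (12, 1)  from 12·(1,0) + (0,1)
step 1: (25, 2)  from 2·(12,1) + (1,0)
→ (25, 2).  Check: 25²=625, 156·2²=624, difference 1.

25 2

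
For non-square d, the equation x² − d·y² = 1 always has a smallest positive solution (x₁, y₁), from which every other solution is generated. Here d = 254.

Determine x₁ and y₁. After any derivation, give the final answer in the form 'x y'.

[15; 1,14,1,30] for √254; ℓ=4 ⇒ convergent index 3
i=0: a=15 ⇒ p=15, q=1
i=1: a=1 ⇒ p=16, q=1
i=2: a=14 ⇒ p=239, q=15
i=3: a=1 ⇒ p=255, q=16
fundamental: x₁=255, y₁=16  (since 65025 − 254·256 = 1)

255 16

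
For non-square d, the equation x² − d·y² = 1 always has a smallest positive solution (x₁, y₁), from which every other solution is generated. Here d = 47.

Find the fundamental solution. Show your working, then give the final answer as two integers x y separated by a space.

d=47: √d = [6; 1,5,1,12] (ℓ=4, even), read p_3/q_3
a_0=6:  p_0=6·1+0=6,  q_0=6·0+1=1
a_1=1:  p_1=1·6+1=7,  q_1=1·1+0=1
a_2=5:  p_2=5·7+6=41,  q_2=5·1+1=6
a_3=1:  p_3=1·41+7=48,  q_3=1·6+1=7
(x₁, y₁) = (48, 7);  48² − 47·7² = 1 ✓

48 7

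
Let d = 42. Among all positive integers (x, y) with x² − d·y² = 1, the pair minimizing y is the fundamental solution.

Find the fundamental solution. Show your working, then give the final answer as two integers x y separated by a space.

13 2

√42 → a₀=6, period (2,12); ℓ=2 even so k=1
i=0: a=6 ⇒ p=6, q=1
i=1: a=2 ⇒ p=13, q=2
fundamental: x₁=13, y₁=2  (since 169 − 42·4 = 1)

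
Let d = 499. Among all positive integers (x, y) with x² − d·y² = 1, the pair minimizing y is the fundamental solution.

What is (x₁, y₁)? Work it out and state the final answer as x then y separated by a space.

4490 201

√499 → a₀=22, period (2,1,21,1,2,44); ℓ=6 even so k=5
k=0  a_k=22  p_k/q_k = 22/1
…
k=4  a_k=1  p_k/q_k = 1519/68
k=5  a_k=2  p_k/q_k = 4490/201
→ (4490, 201).  Check: 4490²=20160100, 499·201²=20160099, difference 1.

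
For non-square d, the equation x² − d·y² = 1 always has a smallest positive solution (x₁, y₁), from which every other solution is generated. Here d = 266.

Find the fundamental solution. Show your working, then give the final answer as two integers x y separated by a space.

685 42

d=266: √d = [16; 3,4,3,32] (ℓ=4, even), read p_3/q_3
i=0: a=16 ⇒ p=16, q=1
…
i=2: a=4 ⇒ p=212, q=13
i=3: a=3 ⇒ p=685, q=42
fundamental: x₁=685, y₁=42  (since 469225 − 266·1764 = 1)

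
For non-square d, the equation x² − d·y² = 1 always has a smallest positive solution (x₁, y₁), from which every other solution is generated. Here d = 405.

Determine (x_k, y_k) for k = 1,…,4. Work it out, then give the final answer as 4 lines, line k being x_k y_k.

161 8
51841 2576
16692641 829464
5374978561 267084832

√405 = [20; 8,40, …], period ℓ=2 (even) → k=1
a_0=20:  p_0=20·1+0=20,  q_0=20·0+1=1
a_1=8:  p_1=8·20+1=161,  q_1=8·1+0=8
→ (161, 8).  Check: 161²=25921, 405·8²=25920, difference 1.
(x_2, y_2) = (161·161 + 405·8·8, 161·8 + 8·161) = (51841, 2576)
(x_3, y_3) = (161·51841 + 405·8·2576, 161·2576 + 8·51841) = (16692641, 829464)
(x_4, y_4) = (161·16692641 + 405·8·829464, 161·829464 + 8·16692641) = (5374978561, 267084832)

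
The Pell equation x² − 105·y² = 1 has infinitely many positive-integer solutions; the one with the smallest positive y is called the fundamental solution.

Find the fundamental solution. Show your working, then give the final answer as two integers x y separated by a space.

√105 → a₀=10, period (4,20); ℓ=2 even so k=1
k=0  a_k=10  p_k/q_k = 10/1
k=1  a_k=4  p_k/q_k = 41/4
fundamental: x₁=41, y₁=4  (since 1681 − 105·16 = 1)

41 4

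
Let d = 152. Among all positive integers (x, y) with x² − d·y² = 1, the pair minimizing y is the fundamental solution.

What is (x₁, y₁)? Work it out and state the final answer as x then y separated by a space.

37 3

√152 = [12; 3,24, …], period ℓ=2 (even) → k=1
a_0=12:  p_0=12·1+0=12,  q_0=12·0+1=1
a_1=3:  p_1=3·12+1=37,  q_1=3·1+0=3
fundamental: x₁=37, y₁=3  (since 1369 − 152·9 = 1)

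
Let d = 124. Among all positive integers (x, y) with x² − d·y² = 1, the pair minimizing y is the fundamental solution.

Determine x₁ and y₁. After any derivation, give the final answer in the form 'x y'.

4620799 414960

d=124: √d = [11; 7,2,1,1,1,…,2,7,22] (ℓ=16, even), read p_15/q_15
step 0: (11, 1)  from 11·(1,0) + (0,1)
step 1: (78, 7)  from 7·(11,1) + (1,0)
…
step 3: (245, 22)  from 1·(167,15) + (78,7)
step 4: (412, 37)  from 1·(245,22) + (167,15)
step 5: (657, 59)  from 1·(412,37) + (245,22)
step 6: (2383, 214)  from 3·(657,59) + (412,37)
step 7: (3040, 273)  from 1·(2383,214) + (657,59)
…
step 9: (17583, 1579)  from 1·(14543,1306) + (3040,273)
step 10: (67292, 6043)  from 3·(17583,1579) + (14543,1306)
…
step 12: (152167, 13665)  from 1·(84875,7622) + (67292,6043)
step 13: (237042, 21287)  from 1·(152167,13665) + (84875,7622)
step 14: (626251, 56239)  from 2·(237042,21287) + (152167,13665)
step 15: (4620799, 414960)  from 7·(626251,56239) + (237042,21287)
→ (4620799, 414960).  Check: 4620799²=21351783398401, 124·414960²=21351783398400, difference 1.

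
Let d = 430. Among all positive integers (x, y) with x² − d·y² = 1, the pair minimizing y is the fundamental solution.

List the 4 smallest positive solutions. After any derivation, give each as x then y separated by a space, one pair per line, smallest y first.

√430 = [20; 1,2,1,3,1,…,2,1,40, …], period ℓ=14 (even) → k=13
a_0=20:  p_0=20·1+0=20,  q_0=20·0+1=1
…
a_3=1:  p_3=1·62+21=83,  q_3=1·3+1=4
…
a_6=6:  p_6=6·394+311=2675,  q_6=6·19+15=129
…
a_8=6:  p_8=6·21794+2675=133439,  q_8=6·1051+129=6435
…
a_12=2:  p_12=2·754371+599138=2107880,  q_12=2·36379+28893=101651
a_13=1:  p_13=1·2107880+754371=2862251,  q_13=1·101651+36379=138030
fundamental: x₁=2862251, y₁=138030  (since 8192480787001 − 430·19052280900 = 1)
(x_2, y_2) = (2862251·2862251 + 430·138030·138030, 2862251·138030 + 138030·2862251) = (16384961574001, 790153011060)
(x_3, y_3) = (2862251·16384961574001 + 430·138030·790153011060, 2862251·790153011060 + 138030·16384961574001) = (93795745300289010251, 4523232492118854090)
(x_4, y_4) = (2862251·93795745300289010251 + 430·138030·4523232492118854090, 2862251·4523232492118854090 + 138030·93795745300289010251) = (536933931562978654798296001, 25893253447598574322902120)

2862251 138030
16384961574001 790153011060
93795745300289010251 4523232492118854090
536933931562978654798296001 25893253447598574322902120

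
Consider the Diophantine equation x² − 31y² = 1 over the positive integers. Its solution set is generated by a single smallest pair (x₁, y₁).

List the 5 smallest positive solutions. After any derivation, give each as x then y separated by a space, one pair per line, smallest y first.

1520 273
4620799 829920
14047227440 2522956527
42703566796801 7669787012160
129818829015047600 23316149994009873

d=31: √d = [5; 1,1,3,5,3,1,1,10] (ℓ=8, even), read p_7/q_7
k=0  a_k=5  p_k/q_k = 5/1
k=1  a_k=1  p_k/q_k = 6/1
k=2  a_k=1  p_k/q_k = 11/2
k=3  a_k=3  p_k/q_k = 39/7
k=4  a_k=5  p_k/q_k = 206/37
k=5  a_k=3  p_k/q_k = 657/118
k=6  a_k=1  p_k/q_k = 863/155
k=7  a_k=1  p_k/q_k = 1520/273
(x₁, y₁) = (1520, 273);  1520² − 31·273² = 1 ✓
(x_2, y_2) = (1520·1520 + 31·273·273, 1520·273 + 273·1520) = (4620799, 829920)
(x_3, y_3) = (1520·4620799 + 31·273·829920, 1520·829920 + 273·4620799) = (14047227440, 2522956527)
(x_4, y_4) = (1520·14047227440 + 31·273·2522956527, 1520·2522956527 + 273·14047227440) = (42703566796801, 7669787012160)
(x_5, y_5) = (1520·42703566796801 + 31·273·7669787012160, 1520·7669787012160 + 273·42703566796801) = (129818829015047600, 23316149994009873)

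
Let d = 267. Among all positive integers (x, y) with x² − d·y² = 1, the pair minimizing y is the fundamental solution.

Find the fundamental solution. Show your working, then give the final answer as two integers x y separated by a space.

2402 147

[16; 2,1,15,1,2,32] for √267; ℓ=6 ⇒ convergent index 5
k=0  a_k=16  p_k/q_k = 16/1
k=1  a_k=2  p_k/q_k = 33/2
…
k=3  a_k=15  p_k/q_k = 768/47
k=4  a_k=1  p_k/q_k = 817/50
k=5  a_k=2  p_k/q_k = 2402/147
(x₁, y₁) = (2402, 147);  2402² − 267·147² = 1 ✓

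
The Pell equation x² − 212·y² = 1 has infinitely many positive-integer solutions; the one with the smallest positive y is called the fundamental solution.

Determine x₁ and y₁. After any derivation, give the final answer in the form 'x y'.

66249 4550

[14; 1,1,3,1,1,…,1,1,28] for √212; ℓ=14 ⇒ convergent index 13
i=0: a=14 ⇒ p=14, q=1
i=1: a=1 ⇒ p=15, q=1
i=2: a=1 ⇒ p=29, q=2
…
i=4: a=1 ⇒ p=131, q=9
i=5: a=1 ⇒ p=233, q=16
…
i=8: a=1 ⇒ p=2781, q=191
…
i=11: a=3 ⇒ p=29135, q=2001
i=12: a=1 ⇒ p=37114, q=2549
i=13: a=1 ⇒ p=66249, q=4550
fundamental: x₁=66249, y₁=4550  (since 4388930001 − 212·20702500 = 1)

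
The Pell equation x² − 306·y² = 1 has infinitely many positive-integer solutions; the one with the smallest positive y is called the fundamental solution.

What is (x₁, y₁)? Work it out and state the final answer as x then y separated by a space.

[17; 2,34] for √306; ℓ=2 ⇒ convergent index 1
a_0=17:  p_0=17·1+0=17,  q_0=17·0+1=1
a_1=2:  p_1=2·17+1=35,  q_1=2·1+0=2
fundamental: x₁=35, y₁=2  (since 1225 − 306·4 = 1)

35 2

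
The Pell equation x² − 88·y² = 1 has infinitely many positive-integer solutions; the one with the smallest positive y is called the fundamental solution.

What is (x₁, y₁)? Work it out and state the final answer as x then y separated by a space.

197 21

d=88: √d = [9; 2,1,1,1,2,18] (ℓ=6, even), read p_5/q_5
step 0: (9, 1)  from 9·(1,0) + (0,1)
step 1: (19, 2)  from 2·(9,1) + (1,0)
step 2: (28, 3)  from 1·(19,2) + (9,1)
step 3: (47, 5)  from 1·(28,3) + (19,2)
step 4: (75, 8)  from 1·(47,5) + (28,3)
step 5: (197, 21)  from 2·(75,8) + (47,5)
→ (197, 21).  Check: 197²=38809, 88·21²=38808, difference 1.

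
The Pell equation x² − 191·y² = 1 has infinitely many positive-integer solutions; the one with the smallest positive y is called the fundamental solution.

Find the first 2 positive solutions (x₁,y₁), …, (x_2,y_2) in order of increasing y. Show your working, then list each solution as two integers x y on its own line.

√191 = [13; 1,4,1,1,3,…,4,1,26, …], period ℓ=16 (even) → k=15
i=0: a=13 ⇒ p=13, q=1
…
i=6: a=2 ⇒ p=1230, q=89
…
i=9: a=2 ⇒ p=83433, q=6037
i=10: a=2 ⇒ p=207083, q=14984
i=11: a=3 ⇒ p=704682, q=50989
i=12: a=1 ⇒ p=911765, q=65973
…
i=14: a=4 ⇒ p=7377553, q=533821
i=15: a=1 ⇒ p=8994000, q=650783
(x₁, y₁) = (8994000, 650783);  8994000² − 191·650783² = 1 ✓
(x_2, y_2) = (8994000·8994000 + 191·650783·650783, 8994000·650783 + 650783·8994000) = (161784071999999, 11706284604000)

8994000 650783
161784071999999 11706284604000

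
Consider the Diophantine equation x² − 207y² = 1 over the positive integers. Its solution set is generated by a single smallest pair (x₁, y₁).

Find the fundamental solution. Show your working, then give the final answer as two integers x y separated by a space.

d=207: √d = [14; 2,1,1,2,1,1,2,28] (ℓ=8, even), read p_7/q_7
k=0  a_k=14  p_k/q_k = 14/1
…
k=2  a_k=1  p_k/q_k = 43/3
…
k=4  a_k=2  p_k/q_k = 187/13
…
k=6  a_k=1  p_k/q_k = 446/31
k=7  a_k=2  p_k/q_k = 1151/80
fundamental: x₁=1151, y₁=80  (since 1324801 − 207·6400 = 1)

1151 80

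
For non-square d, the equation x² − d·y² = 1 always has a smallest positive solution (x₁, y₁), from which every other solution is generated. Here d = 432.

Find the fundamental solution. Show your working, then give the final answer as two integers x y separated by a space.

1351 65

√432 → a₀=20, period (1,3,1,1,1,3,1,40); ℓ=8 even so k=7
a_0=20:  p_0=20·1+0=20,  q_0=20·0+1=1
…
a_3=1:  p_3=1·83+21=104,  q_3=1·4+1=5
a_4=1:  p_4=1·104+83=187,  q_4=1·5+4=9
a_5=1:  p_5=1·187+104=291,  q_5=1·9+5=14
a_6=3:  p_6=3·291+187=1060,  q_6=3·14+9=51
a_7=1:  p_7=1·1060+291=1351,  q_7=1·51+14=65
→ (1351, 65).  Check: 1351²=1825201, 432·65²=1825200, difference 1.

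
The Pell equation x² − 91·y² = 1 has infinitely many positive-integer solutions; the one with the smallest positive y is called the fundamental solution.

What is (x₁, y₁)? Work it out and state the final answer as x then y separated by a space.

√91 = [9; 1,1,5,1,5,1,1,18, …], period ℓ=8 (even) → k=7
k=0  a_k=9  p_k/q_k = 9/1
…
k=2  a_k=1  p_k/q_k = 19/2
…
k=4  a_k=1  p_k/q_k = 124/13
…
k=6  a_k=1  p_k/q_k = 849/89
k=7  a_k=1  p_k/q_k = 1574/165
fundamental: x₁=1574, y₁=165  (since 2477476 − 91·27225 = 1)

1574 165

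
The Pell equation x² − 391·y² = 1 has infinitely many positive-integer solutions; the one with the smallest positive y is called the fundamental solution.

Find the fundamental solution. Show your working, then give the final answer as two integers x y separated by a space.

7338680 371133

[19; 1,3,2,2,1,…,3,1,38] for √391; ℓ=16 ⇒ convergent index 15
i=0: a=19 ⇒ p=19, q=1
i=1: a=1 ⇒ p=20, q=1
…
i=5: a=1 ⇒ p=613, q=31
…
i=9: a=2 ⇒ p=107747, q=5449
…
i=14: a=3 ⇒ p=5678083, q=287153
i=15: a=1 ⇒ p=7338680, q=371133
(x₁, y₁) = (7338680, 371133);  7338680² − 391·371133² = 1 ✓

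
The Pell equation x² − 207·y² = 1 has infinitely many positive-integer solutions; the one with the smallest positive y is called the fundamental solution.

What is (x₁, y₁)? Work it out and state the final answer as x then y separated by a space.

√207 → a₀=14, period (2,1,1,2,1,1,2,28); ℓ=8 even so k=7
k=0  a_k=14  p_k/q_k = 14/1
k=1  a_k=2  p_k/q_k = 29/2
k=2  a_k=1  p_k/q_k = 43/3
k=3  a_k=1  p_k/q_k = 72/5
k=4  a_k=2  p_k/q_k = 187/13
k=5  a_k=1  p_k/q_k = 259/18
k=6  a_k=1  p_k/q_k = 446/31
k=7  a_k=2  p_k/q_k = 1151/80
fundamental: x₁=1151, y₁=80  (since 1324801 − 207·6400 = 1)

1151 80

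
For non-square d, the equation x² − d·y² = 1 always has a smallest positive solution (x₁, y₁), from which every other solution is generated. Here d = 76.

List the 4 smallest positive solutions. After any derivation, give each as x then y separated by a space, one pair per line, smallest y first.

57799 6630
6681448801 766414740
772362118440199 88596011107890
89283516160768675201 10241521691283453480

d=76: √d = [8; 1,2,1,1,5,4,5,1,1,2,1,16] (ℓ=12, even), read p_11/q_11
i=0: a=8 ⇒ p=8, q=1
…
i=5: a=5 ⇒ p=340, q=39
i=6: a=4 ⇒ p=1421, q=163
i=7: a=5 ⇒ p=7445, q=854
…
i=9: a=1 ⇒ p=16311, q=1871
i=10: a=2 ⇒ p=41488, q=4759
i=11: a=1 ⇒ p=57799, q=6630
→ (57799, 6630).  Check: 57799²=3340724401, 76·6630²=3340724400, difference 1.
k=2:  x_2 = 57799·57799+76·6630·6630 = 6681448801,  y_2 = 57799·6630+6630·57799 = 766414740
k=3:  x_3 = 57799·6681448801+76·6630·766414740 = 772362118440199,  y_3 = 57799·766414740+6630·6681448801 = 88596011107890
k=4:  x_4 = 57799·772362118440199+76·6630·88596011107890 = 89283516160768675201,  y_4 = 57799·88596011107890+6630·772362118440199 = 10241521691283453480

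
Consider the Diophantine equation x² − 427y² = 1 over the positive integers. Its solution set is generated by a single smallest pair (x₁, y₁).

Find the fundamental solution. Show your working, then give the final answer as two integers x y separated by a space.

62 3

[20; 1,1,1,40] for √427; ℓ=4 ⇒ convergent index 3
k=0  a_k=20  p_k/q_k = 20/1
k=1  a_k=1  p_k/q_k = 21/1
k=2  a_k=1  p_k/q_k = 41/2
k=3  a_k=1  p_k/q_k = 62/3
(x₁, y₁) = (62, 3);  62² − 427·3² = 1 ✓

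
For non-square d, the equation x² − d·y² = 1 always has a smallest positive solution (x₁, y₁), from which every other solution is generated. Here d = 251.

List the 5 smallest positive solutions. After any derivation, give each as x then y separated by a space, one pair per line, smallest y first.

√251 → a₀=15, period (1,5,2,1,2,…,5,1,30); ℓ=14 even so k=13
i=0: a=15 ⇒ p=15, q=1
…
i=2: a=5 ⇒ p=95, q=6
i=3: a=2 ⇒ p=206, q=13
i=4: a=1 ⇒ p=301, q=19
i=5: a=2 ⇒ p=808, q=51
i=6: a=2 ⇒ p=1917, q=121
…
i=8: a=2 ⇒ p=61043, q=3853
i=9: a=2 ⇒ p=151649, q=9572
…
i=11: a=2 ⇒ p=577033, q=36422
i=12: a=5 ⇒ p=3097857, q=195535
i=13: a=1 ⇒ p=3674890, q=231957
(x₁, y₁) = (3674890, 231957);  3674890² − 251·231957² = 1 ✓
n=2: (3674890,231957)∘(3674890,231957) = (3674890·3674890+251·231957·231957, 3674890·231957+231957·3674890) = (27009633024199,1704832919460)
n=3: (27009633024199,1704832919460)∘(3674890,231957) = (3674890·27009633024199+251·231957·1704832919460, 3674890·1704832919460+231957·27009633024199) = (198514860608593651330,12530146894788486843)
n=4: (198514860608593651330,12530146894788486843)∘(3674890,231957) = (3674890·198514860608593651330+251·231957·12530146894788486843, 3674890·12530146894788486843+231957·198514860608593651330) = (1459040552203802437039183201,92093823044376819996025080)
n=5: (1459040552203802437039183201,92093823044376819996025080)∘(3674890,231957) = (3674890·1459040552203802437039183201+251·231957·92093823044376819996025080, 3674890·92093823044376819996025080+231957·1459040552203802437039183201) = (10723627069776264560841239313394450,676869338735087333923490423995557)

3674890 231957
27009633024199 1704832919460
198514860608593651330 12530146894788486843
1459040552203802437039183201 92093823044376819996025080
10723627069776264560841239313394450 676869338735087333923490423995557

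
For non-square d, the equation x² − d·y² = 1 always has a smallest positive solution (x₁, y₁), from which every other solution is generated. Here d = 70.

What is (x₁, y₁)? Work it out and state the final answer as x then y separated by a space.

251 30

√70 = [8; 2,1,2,1,2,16, …], period ℓ=6 (even) → k=5
i=0: a=8 ⇒ p=8, q=1
i=1: a=2 ⇒ p=17, q=2
i=2: a=1 ⇒ p=25, q=3
i=3: a=2 ⇒ p=67, q=8
i=4: a=1 ⇒ p=92, q=11
i=5: a=2 ⇒ p=251, q=30
(x₁, y₁) = (251, 30);  251² − 70·30² = 1 ✓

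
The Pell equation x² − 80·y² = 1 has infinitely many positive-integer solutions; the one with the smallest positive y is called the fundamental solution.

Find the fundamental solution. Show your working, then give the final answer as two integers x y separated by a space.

9 1

√80 → a₀=8, period (1,16); ℓ=2 even so k=1
i=0: a=8 ⇒ p=8, q=1
i=1: a=1 ⇒ p=9, q=1
→ (9, 1).  Check: 9²=81, 80·1²=80, difference 1.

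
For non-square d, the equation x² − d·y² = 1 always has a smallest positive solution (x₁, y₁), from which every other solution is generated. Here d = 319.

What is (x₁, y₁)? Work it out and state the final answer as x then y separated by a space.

d=319: √d = [17; 1,6,5,1,4,…,6,1,34] (ℓ=14, even), read p_13/q_13
a_0=17:  p_0=17·1+0=17,  q_0=17·0+1=1
…
a_2=6:  p_2=6·18+17=125,  q_2=6·1+1=7
a_3=5:  p_3=5·125+18=643,  q_3=5·7+1=36
a_4=1:  p_4=1·643+125=768,  q_4=1·36+7=43
a_5=4:  p_5=4·768+643=3715,  q_5=4·43+36=208
a_6=3:  p_6=3·3715+768=11913,  q_6=3·208+43=667
a_7=1:  p_7=1·11913+3715=15628,  q_7=1·667+208=875
a_8=3:  p_8=3·15628+11913=58797,  q_8=3·875+667=3292
…
a_10=1:  p_10=1·250816+58797=309613,  q_10=1·14043+3292=17335
a_11=5:  p_11=5·309613+250816=1798881,  q_11=5·17335+14043=100718
a_12=6:  p_12=6·1798881+309613=11102899,  q_12=6·100718+17335=621643
a_13=1:  p_13=1·11102899+1798881=12901780,  q_13=1·621643+100718=722361
fundamental: x₁=12901780, y₁=722361  (since 166455927168400 − 319·521805414321 = 1)

12901780 722361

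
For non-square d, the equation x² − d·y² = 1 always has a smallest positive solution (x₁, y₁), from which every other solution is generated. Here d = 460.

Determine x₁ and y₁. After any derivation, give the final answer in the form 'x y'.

√460 = [21; 2,4,3,1,2,10,2,1,3,4,2,42, …], period ℓ=12 (even) → k=11
a_0=21:  p_0=21·1+0=21,  q_0=21·0+1=1
a_1=2:  p_1=2·21+1=43,  q_1=2·1+0=2
a_2=4:  p_2=4·43+21=193,  q_2=4·2+1=9
…
a_7=2:  p_7=2·23335+2252=48922,  q_7=2·1088+105=2281
a_8=1:  p_8=1·48922+23335=72257,  q_8=1·2281+1088=3369
a_9=3:  p_9=3·72257+48922=265693,  q_9=3·3369+2281=12388
a_10=4:  p_10=4·265693+72257=1135029,  q_10=4·12388+3369=52921
a_11=2:  p_11=2·1135029+265693=2535751,  q_11=2·52921+12388=118230
→ (2535751, 118230).  Check: 2535751²=6430033134001, 460·118230²=6430033134000, difference 1.

2535751 118230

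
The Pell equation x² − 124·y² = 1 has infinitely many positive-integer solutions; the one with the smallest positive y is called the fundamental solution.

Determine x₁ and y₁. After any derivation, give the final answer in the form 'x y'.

d=124: √d = [11; 7,2,1,1,1,…,2,7,22] (ℓ=16, even), read p_15/q_15
i=0: a=11 ⇒ p=11, q=1
…
i=2: a=2 ⇒ p=167, q=15
…
i=6: a=3 ⇒ p=2383, q=214
…
i=11: a=1 ⇒ p=84875, q=7622
…
i=14: a=2 ⇒ p=626251, q=56239
i=15: a=7 ⇒ p=4620799, q=414960
(x₁, y₁) = (4620799, 414960);  4620799² − 124·414960² = 1 ✓

4620799 414960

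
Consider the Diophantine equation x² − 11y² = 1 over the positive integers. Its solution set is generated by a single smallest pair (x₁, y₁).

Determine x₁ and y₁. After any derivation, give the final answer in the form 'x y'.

10 3

d=11: √d = [3; 3,6] (ℓ=2, even), read p_1/q_1
a_0=3:  p_0=3·1+0=3,  q_0=3·0+1=1
a_1=3:  p_1=3·3+1=10,  q_1=3·1+0=3
(x₁, y₁) = (10, 3);  10² − 11·3² = 1 ✓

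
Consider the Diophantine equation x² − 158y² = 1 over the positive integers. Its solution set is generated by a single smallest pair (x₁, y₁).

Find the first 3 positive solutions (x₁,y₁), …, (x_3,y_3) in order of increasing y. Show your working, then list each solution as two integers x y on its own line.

d=158: √d = [12; 1,1,3,12,3,1,1,24] (ℓ=8, even), read p_7/q_7
k=0  a_k=12  p_k/q_k = 12/1
k=1  a_k=1  p_k/q_k = 13/1
…
k=3  a_k=3  p_k/q_k = 88/7
k=4  a_k=12  p_k/q_k = 1081/86
…
k=6  a_k=1  p_k/q_k = 4412/351
k=7  a_k=1  p_k/q_k = 7743/616
→ (7743, 616).  Check: 7743²=59954049, 158·616²=59954048, difference 1.
k=2:  x_2 = 7743·7743+158·616·616 = 119908097,  y_2 = 7743·616+616·7743 = 9539376
k=3:  x_3 = 7743·119908097+158·616·9539376 = 1856896782399,  y_3 = 7743·9539376+616·119908097 = 147726776120

7743 616
119908097 9539376
1856896782399 147726776120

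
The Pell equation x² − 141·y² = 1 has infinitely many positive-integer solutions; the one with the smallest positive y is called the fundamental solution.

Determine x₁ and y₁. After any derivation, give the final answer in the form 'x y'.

95 8

[11; 1,6,1,22] for √141; ℓ=4 ⇒ convergent index 3
k=0  a_k=11  p_k/q_k = 11/1
…
k=2  a_k=6  p_k/q_k = 83/7
k=3  a_k=1  p_k/q_k = 95/8
fundamental: x₁=95, y₁=8  (since 9025 − 141·64 = 1)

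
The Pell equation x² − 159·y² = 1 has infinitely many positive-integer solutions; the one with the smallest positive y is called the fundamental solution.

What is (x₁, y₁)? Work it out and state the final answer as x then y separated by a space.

1324 105

√159 = [12; 1,1,1,1,3,1,1,1,1,24, …], period ℓ=10 (even) → k=9
step 0: (12, 1)  from 12·(1,0) + (0,1)
step 1: (13, 1)  from 1·(12,1) + (1,0)
step 2: (25, 2)  from 1·(13,1) + (12,1)
…
step 4: (63, 5)  from 1·(38,3) + (25,2)
step 5: (227, 18)  from 3·(63,5) + (38,3)
step 6: (290, 23)  from 1·(227,18) + (63,5)
…
step 8: (807, 64)  from 1·(517,41) + (290,23)
step 9: (1324, 105)  from 1·(807,64) + (517,41)
→ (1324, 105).  Check: 1324²=1752976, 159·105²=1752975, difference 1.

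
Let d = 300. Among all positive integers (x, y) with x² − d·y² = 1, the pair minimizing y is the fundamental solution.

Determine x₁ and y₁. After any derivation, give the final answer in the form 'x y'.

1351 78

[17; 3,8,3,34] for √300; ℓ=4 ⇒ convergent index 3
k=0  a_k=17  p_k/q_k = 17/1
k=1  a_k=3  p_k/q_k = 52/3
k=2  a_k=8  p_k/q_k = 433/25
k=3  a_k=3  p_k/q_k = 1351/78
(x₁, y₁) = (1351, 78);  1351² − 300·78² = 1 ✓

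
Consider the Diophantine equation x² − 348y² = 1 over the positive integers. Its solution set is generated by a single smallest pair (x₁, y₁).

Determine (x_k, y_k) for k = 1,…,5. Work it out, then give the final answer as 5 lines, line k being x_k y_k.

d=348: √d = [18; 1,1,1,8,1,1,1,36] (ℓ=8, even), read p_7/q_7
step 0: (18, 1)  from 18·(1,0) + (0,1)
step 1: (19, 1)  from 1·(18,1) + (1,0)
step 2: (37, 2)  from 1·(19,1) + (18,1)
step 3: (56, 3)  from 1·(37,2) + (19,1)
step 4: (485, 26)  from 8·(56,3) + (37,2)
step 5: (541, 29)  from 1·(485,26) + (56,3)
step 6: (1026, 55)  from 1·(541,29) + (485,26)
step 7: (1567, 84)  from 1·(1026,55) + (541,29)
→ (1567, 84).  Check: 1567²=2455489, 348·84²=2455488, difference 1.
n=2: (1567,84)∘(1567,84) = (1567·1567+348·84·84, 1567·84+84·1567) = (4910977,263256)
n=3: (4910977,263256)∘(1567,84) = (1567·4910977+348·84·263256, 1567·263256+84·4910977) = (15391000351,825044220)
n=4: (15391000351,825044220)∘(1567,84) = (1567·15391000351+348·84·825044220, 1567·825044220+84·15391000351) = (48235390189057,2585688322224)
n=5: (48235390189057,2585688322224)∘(1567,84) = (1567·48235390189057+348·84·2585688322224, 1567·2585688322224+84·48235390189057) = (151169697461504287,8103546376805796)

1567 84
4910977 263256
15391000351 825044220
48235390189057 2585688322224
151169697461504287 8103546376805796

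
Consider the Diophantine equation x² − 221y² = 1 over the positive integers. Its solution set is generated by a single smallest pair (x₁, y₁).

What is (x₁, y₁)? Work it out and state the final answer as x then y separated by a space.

1665 112

√221 → a₀=14, period (1,6,2,6,1,28); ℓ=6 even so k=5
a_0=14:  p_0=14·1+0=14,  q_0=14·0+1=1
a_1=1:  p_1=1·14+1=15,  q_1=1·1+0=1
a_2=6:  p_2=6·15+14=104,  q_2=6·1+1=7
a_3=2:  p_3=2·104+15=223,  q_3=2·7+1=15
a_4=6:  p_4=6·223+104=1442,  q_4=6·15+7=97
a_5=1:  p_5=1·1442+223=1665,  q_5=1·97+15=112
fundamental: x₁=1665, y₁=112  (since 2772225 − 221·12544 = 1)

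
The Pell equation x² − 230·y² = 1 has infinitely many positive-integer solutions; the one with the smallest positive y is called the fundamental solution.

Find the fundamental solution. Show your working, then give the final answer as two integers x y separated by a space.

√230 → a₀=15, period (6,30); ℓ=2 even so k=1
a_0=15:  p_0=15·1+0=15,  q_0=15·0+1=1
a_1=6:  p_1=6·15+1=91,  q_1=6·1+0=6
(x₁, y₁) = (91, 6);  91² − 230·6² = 1 ✓

91 6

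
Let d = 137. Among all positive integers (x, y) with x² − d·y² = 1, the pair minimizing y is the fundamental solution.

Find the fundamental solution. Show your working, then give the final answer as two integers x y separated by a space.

[11; 1,2,2,1,1,2,2,1,22] for √137; ℓ=9 ⇒ convergent index 17
a_0=11:  p_0=11·1+0=11,  q_0=11·0+1=1
…
a_3=2:  p_3=2·35+12=82,  q_3=2·3+1=7
a_4=1:  p_4=1·82+35=117,  q_4=1·7+3=10
a_5=1:  p_5=1·117+82=199,  q_5=1·10+7=17
a_6=2:  p_6=2·199+117=515,  q_6=2·17+10=44
…
a_13=1:  p_13=1·285899+122279=408178,  q_13=1·24426+10447=34873
a_14=1:  p_14=1·408178+285899=694077,  q_14=1·34873+24426=59299
a_15=2:  p_15=2·694077+408178=1796332,  q_15=2·59299+34873=153471
a_16=2:  p_16=2·1796332+694077=4286741,  q_16=2·153471+59299=366241
a_17=1:  p_17=1·4286741+1796332=6083073,  q_17=1·366241+153471=519712
(x₁, y₁) = (6083073, 519712);  6083073² − 137·519712² = 1 ✓

6083073 519712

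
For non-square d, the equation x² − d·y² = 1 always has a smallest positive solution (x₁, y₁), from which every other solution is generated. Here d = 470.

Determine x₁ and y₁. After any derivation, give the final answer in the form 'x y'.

1691 78

[21; 1,2,8,2,1,42] for √470; ℓ=6 ⇒ convergent index 5
a_0=21:  p_0=21·1+0=21,  q_0=21·0+1=1
a_1=1:  p_1=1·21+1=22,  q_1=1·1+0=1
…
a_3=8:  p_3=8·65+22=542,  q_3=8·3+1=25
a_4=2:  p_4=2·542+65=1149,  q_4=2·25+3=53
a_5=1:  p_5=1·1149+542=1691,  q_5=1·53+25=78
fundamental: x₁=1691, y₁=78  (since 2859481 − 470·6084 = 1)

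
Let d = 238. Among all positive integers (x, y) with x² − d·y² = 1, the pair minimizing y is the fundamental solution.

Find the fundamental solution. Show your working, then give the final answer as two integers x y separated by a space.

11663 756

√238 = [15; 2,2,1,14,1,2,2,30, …], period ℓ=8 (even) → k=7
step 0: (15, 1)  from 15·(1,0) + (0,1)
…
step 2: (77, 5)  from 2·(31,2) + (15,1)
…
step 4: (1589, 103)  from 14·(108,7) + (77,5)
…
step 6: (4983, 323)  from 2·(1697,110) + (1589,103)
step 7: (11663, 756)  from 2·(4983,323) + (1697,110)
(x₁, y₁) = (11663, 756);  11663² − 238·756² = 1 ✓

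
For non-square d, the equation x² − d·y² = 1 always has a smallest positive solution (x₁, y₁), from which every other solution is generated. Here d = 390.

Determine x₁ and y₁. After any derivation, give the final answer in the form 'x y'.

√390 = [19; 1,2,1,38, …], period ℓ=4 (even) → k=3
a_0=19:  p_0=19·1+0=19,  q_0=19·0+1=1
a_1=1:  p_1=1·19+1=20,  q_1=1·1+0=1
a_2=2:  p_2=2·20+19=59,  q_2=2·1+1=3
a_3=1:  p_3=1·59+20=79,  q_3=1·3+1=4
(x₁, y₁) = (79, 4);  79² − 390·4² = 1 ✓

79 4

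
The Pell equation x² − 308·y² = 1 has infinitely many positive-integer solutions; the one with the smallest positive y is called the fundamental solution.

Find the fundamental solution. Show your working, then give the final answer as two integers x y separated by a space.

351 20

√308 = [17; 1,1,4,1,1,34, …], period ℓ=6 (even) → k=5
step 0: (17, 1)  from 17·(1,0) + (0,1)
step 1: (18, 1)  from 1·(17,1) + (1,0)
step 2: (35, 2)  from 1·(18,1) + (17,1)
step 3: (158, 9)  from 4·(35,2) + (18,1)
step 4: (193, 11)  from 1·(158,9) + (35,2)
step 5: (351, 20)  from 1·(193,11) + (158,9)
fundamental: x₁=351, y₁=20  (since 123201 − 308·400 = 1)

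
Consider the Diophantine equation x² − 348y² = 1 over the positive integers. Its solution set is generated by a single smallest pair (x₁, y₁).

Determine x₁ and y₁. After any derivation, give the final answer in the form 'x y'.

[18; 1,1,1,8,1,1,1,36] for √348; ℓ=8 ⇒ convergent index 7
k=0  a_k=18  p_k/q_k = 18/1
k=1  a_k=1  p_k/q_k = 19/1
…
k=3  a_k=1  p_k/q_k = 56/3
k=4  a_k=8  p_k/q_k = 485/26
k=5  a_k=1  p_k/q_k = 541/29
k=6  a_k=1  p_k/q_k = 1026/55
k=7  a_k=1  p_k/q_k = 1567/84
→ (1567, 84).  Check: 1567²=2455489, 348·84²=2455488, difference 1.

1567 84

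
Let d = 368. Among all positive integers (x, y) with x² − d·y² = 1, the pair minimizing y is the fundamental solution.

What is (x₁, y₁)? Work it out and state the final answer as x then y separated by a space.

1151 60

[19; 5,2,5,38] for √368; ℓ=4 ⇒ convergent index 3
i=0: a=19 ⇒ p=19, q=1
i=1: a=5 ⇒ p=96, q=5
i=2: a=2 ⇒ p=211, q=11
i=3: a=5 ⇒ p=1151, q=60
→ (1151, 60).  Check: 1151²=1324801, 368·60²=1324800, difference 1.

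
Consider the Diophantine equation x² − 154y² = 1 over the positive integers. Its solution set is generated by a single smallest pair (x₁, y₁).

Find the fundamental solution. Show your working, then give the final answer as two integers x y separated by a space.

21295 1716

d=154: √d = [12; 2,2,3,1,2,1,3,2,2,24] (ℓ=10, even), read p_9/q_9
step 0: (12, 1)  from 12·(1,0) + (0,1)
step 1: (25, 2)  from 2·(12,1) + (1,0)
step 2: (62, 5)  from 2·(25,2) + (12,1)
step 3: (211, 17)  from 3·(62,5) + (25,2)
step 4: (273, 22)  from 1·(211,17) + (62,5)
step 5: (757, 61)  from 2·(273,22) + (211,17)
…
step 7: (3847, 310)  from 3·(1030,83) + (757,61)
step 8: (8724, 703)  from 2·(3847,310) + (1030,83)
step 9: (21295, 1716)  from 2·(8724,703) + (3847,310)
(x₁, y₁) = (21295, 1716);  21295² − 154·1716² = 1 ✓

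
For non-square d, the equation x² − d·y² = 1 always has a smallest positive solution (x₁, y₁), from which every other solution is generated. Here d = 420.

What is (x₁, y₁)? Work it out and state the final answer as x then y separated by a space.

d=420: √d = [20; 2,40] (ℓ=2, even), read p_1/q_1
k=0  a_k=20  p_k/q_k = 20/1
k=1  a_k=2  p_k/q_k = 41/2
(x₁, y₁) = (41, 2);  41² − 420·2² = 1 ✓

41 2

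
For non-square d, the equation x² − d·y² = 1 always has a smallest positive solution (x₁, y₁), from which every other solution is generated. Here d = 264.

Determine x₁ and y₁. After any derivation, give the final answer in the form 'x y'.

√264 = [16; 4,32, …], period ℓ=2 (even) → k=1
a_0=16:  p_0=16·1+0=16,  q_0=16·0+1=1
a_1=4:  p_1=4·16+1=65,  q_1=4·1+0=4
fundamental: x₁=65, y₁=4  (since 4225 − 264·16 = 1)

65 4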